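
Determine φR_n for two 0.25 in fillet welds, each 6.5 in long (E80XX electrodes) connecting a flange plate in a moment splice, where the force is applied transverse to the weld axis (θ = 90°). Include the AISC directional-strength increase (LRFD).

E80XX → F_EXX = 80 ksi.
t_e = 0.707 × 0.25 = 0.1767 in; A_we = 0.1767 × 13 = 2.298 in².
Directional factor: 1.0 + 0.5 sin^1.5(90°) = 1.5.
F_nw = 0.6 × 80 × 1.5 = 72 ksi.
φR_n = 0.75 × 72 × 2.298 = 124.1 kips.

φR_n ≈ 124 kips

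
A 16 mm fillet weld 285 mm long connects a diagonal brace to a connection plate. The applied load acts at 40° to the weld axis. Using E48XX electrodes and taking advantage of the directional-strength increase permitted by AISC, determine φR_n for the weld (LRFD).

φR_n ≈ 876 kN

E48XX → F_EXX = 480 MPa.
t_e = 0.707 × 16 = 11.31 mm; A_we = 11.31 × 285 = 3224 mm².
Directional factor: 1.0 + 0.5 sin^1.5(40°) = 1.258.
F_nw = 0.6 × 480 × 1.258 = 362.2 MPa.
φR_n = 0.75 × 362.2 × 3224 × 10⁻³ = 875.8 kN.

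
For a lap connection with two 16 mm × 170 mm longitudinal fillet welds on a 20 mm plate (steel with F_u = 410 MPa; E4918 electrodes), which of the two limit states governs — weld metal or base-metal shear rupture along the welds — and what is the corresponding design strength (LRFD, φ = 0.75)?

E49XX → F_EXX = 490 MPa.
t_e = 0.707 × 16 = 11.31 mm; L = 340 mm.
Weld metal: φR_n = 0.75 × 0.6 × 490 × 11.31 × 340 × 10⁻³ = 848.1 kN.
Base metal (shear rupture): φR_n = 0.75 × 0.6 × 410 × 20 × 340 × 10⁻³ = 1255 kN.
Governing: weld metal.

φR_n ≈ 848 kN (weld metal governs)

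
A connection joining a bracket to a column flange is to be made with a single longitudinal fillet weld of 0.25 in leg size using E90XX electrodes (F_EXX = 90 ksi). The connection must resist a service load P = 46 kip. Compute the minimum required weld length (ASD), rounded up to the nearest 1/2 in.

L = 10 in

Throat t_e = 0.707 × 0.25 = 0.1767 in.
r_n/Ω = (0.6 × 90 × 0.1767) / 2.0 = 4.772 kip/in.
L_req = P / (r_n/Ω) = 46 / 4.772 = 9.639 in total.
Round up → use L = 10 in.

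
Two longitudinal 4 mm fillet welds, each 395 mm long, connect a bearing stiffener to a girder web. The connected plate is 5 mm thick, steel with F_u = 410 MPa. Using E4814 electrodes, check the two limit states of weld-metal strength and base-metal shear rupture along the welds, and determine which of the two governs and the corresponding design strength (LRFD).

φR_n ≈ 483 kN (weld metal governs)

E48XX → F_EXX = 480 MPa.
t_e = 0.707 × 4 = 2.828 mm; L = 790 mm.
Weld metal: φR_n = 0.75 × 0.6 × 480 × 2.828 × 790 × 10⁻³ = 482.6 kN.
Base metal (shear rupture): φR_n = 0.75 × 0.6 × 410 × 5 × 790 × 10⁻³ = 728.8 kN.
Governing: weld metal.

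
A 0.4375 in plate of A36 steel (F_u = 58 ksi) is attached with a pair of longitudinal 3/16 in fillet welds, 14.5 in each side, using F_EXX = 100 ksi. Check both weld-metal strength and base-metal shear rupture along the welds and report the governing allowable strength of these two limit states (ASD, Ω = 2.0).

t_e = 0.707 × 0.1875 = 0.1326 in; L = 29 in.
Weld metal: R_n/Ω = (1/2.0) × 0.6 × 100 × 0.1326 × 29 = 115.3 kips.
Base metal (shear rupture): R_n/Ω = (1/2.0) × 0.6 × 58 × 0.4375 × 29 = 220.8 kips.
Governing: weld metal.

R_n/Ω ≈ 115 kips (weld metal governs)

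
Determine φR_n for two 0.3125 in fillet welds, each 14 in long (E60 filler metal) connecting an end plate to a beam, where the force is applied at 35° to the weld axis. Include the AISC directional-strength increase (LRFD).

φR_n ≈ 203 kip

E60XX → F_EXX = 60 ksi.
t_e = 0.707 × 0.3125 = 0.2209 in; A_we = 0.2209 × 28 = 6.186 in².
Directional factor: 1.0 + 0.5 sin^1.5(35°) = 1.217.
F_nw = 0.6 × 60 × 1.217 = 43.82 ksi.
φR_n = 0.75 × 43.82 × 6.186 = 203.3 kip.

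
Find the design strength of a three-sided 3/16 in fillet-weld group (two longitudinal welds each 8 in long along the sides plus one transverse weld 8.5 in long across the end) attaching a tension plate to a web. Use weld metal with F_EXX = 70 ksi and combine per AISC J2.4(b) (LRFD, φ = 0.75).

φR_n ≈ 110 kips

t_e = 0.707 × 0.1875 = 0.1326 in.
R_nwl = 0.6 × 70 × 0.1326 × 16 = 89.08 kips (longitudinal, 2 welds).
R_nwt = 0.6 × 70 × 0.1326 × 8.5 = 47.32 kips (transverse, base value).
(i) R_nwl + R_nwt = 136.4 kips; (ii) 0.85 R_nwl + 1.5 R_nwt = 146.7 kips.
R_n = max = 146.7 kips [governs: (ii)]; φR_n = 110 kips.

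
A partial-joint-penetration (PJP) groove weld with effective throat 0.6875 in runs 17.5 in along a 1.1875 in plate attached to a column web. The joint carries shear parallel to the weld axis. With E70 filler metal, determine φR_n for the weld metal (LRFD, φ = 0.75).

E70XX → F_EXX = 70 ksi.
Effective throat (given) t_e = 0.6875 in.
A_we = 0.6875 × 17.5 = 12.03 in².
F_nw = 0.6 F_EXX = 42 ksi.
φR_n = 0.75 × 42 × 12.03 = 379 kip.

φR_n ≈ 379 kip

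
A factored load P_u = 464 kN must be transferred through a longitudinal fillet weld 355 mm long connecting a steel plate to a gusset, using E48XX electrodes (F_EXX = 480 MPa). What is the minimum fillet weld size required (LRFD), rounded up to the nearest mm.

w = 9 mm

Total weld length L = 355 mm.
Required throat t_e = P_u / (φ × 0.6 F_EXX × L) = 464 / (0.75 × 0.6 × 480 × 355 × 10⁻³) = 6.051 mm.
Required leg w = t_e / 0.707 = 8.559 mm → use 9 mm.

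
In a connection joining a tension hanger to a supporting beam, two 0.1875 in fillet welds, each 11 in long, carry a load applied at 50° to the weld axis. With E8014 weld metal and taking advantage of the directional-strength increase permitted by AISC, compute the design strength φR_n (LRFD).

E80XX → F_EXX = 80 ksi.
t_e = 0.707 × 0.1875 = 0.1326 in; A_we = 0.1326 × 22 = 2.916 in².
Directional factor: 1.0 + 0.5 sin^1.5(50°) = 1.335.
F_nw = 0.6 × 80 × 1.335 = 64.09 ksi.
φR_n = 0.75 × 64.09 × 2.916 = 140.2 kips.

φR_n ≈ 140 kips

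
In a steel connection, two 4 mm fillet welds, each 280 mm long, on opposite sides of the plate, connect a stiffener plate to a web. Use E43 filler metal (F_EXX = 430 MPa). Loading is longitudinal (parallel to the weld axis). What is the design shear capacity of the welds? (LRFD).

φR_n ≈ 306 kN

Effective throat t_e = 0.707 × 4 = 2.828 mm.
Total length L = 560 mm; A_we = 2.828 × 560 = 1584 mm².
F_nw = 0.6 F_EXX = 0.6 × 430 = 258 MPa.
φR_n = 0.75 × 258 × 1584 × 10⁻³ = 306.4 kN.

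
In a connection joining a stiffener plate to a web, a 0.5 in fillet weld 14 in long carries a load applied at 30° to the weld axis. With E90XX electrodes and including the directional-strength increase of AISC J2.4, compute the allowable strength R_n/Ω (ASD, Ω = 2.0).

R_n/Ω ≈ 157 kips

E90XX → F_EXX = 90 ksi.
t_e = 0.707 × 0.5 = 0.3535 in; A_we = 0.3535 × 14 = 4.949 in².
Directional factor: 1.0 + 0.5 sin^1.5(30°) = 1.177.
F_nw = 0.6 × 90 × 1.177 = 63.55 ksi.
R_n/Ω = (63.55 × 4.949) / 2.0 = 157.2 kips.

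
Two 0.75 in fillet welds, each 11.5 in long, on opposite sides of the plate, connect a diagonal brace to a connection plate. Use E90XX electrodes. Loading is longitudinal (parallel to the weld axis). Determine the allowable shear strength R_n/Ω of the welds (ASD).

E90XX → F_EXX = 90 ksi.
Effective throat t_e = 0.707 × 0.75 = 0.5302 in.
Total length L = 23 in; A_we = 0.5302 × 23 = 12.2 in².
F_nw = 0.6 F_EXX = 0.6 × 90 = 54 ksi.
R_n = 54 × 12.2 = 658.6 kip; R_n/Ω = 658.6/2.0 = 329.3 kip.

R_n/Ω ≈ 329 kip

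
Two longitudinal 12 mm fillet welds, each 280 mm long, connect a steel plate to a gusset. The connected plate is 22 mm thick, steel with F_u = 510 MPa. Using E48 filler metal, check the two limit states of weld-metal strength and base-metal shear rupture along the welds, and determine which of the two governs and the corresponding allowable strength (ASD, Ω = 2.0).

E48XX → F_EXX = 480 MPa.
t_e = 0.707 × 12 = 8.484 mm; L = 560 mm.
Weld metal: R_n/Ω = (1/2.0) × 0.6 × 480 × 8.484 × 560 × 10⁻³ = 684.1 kN.
Base metal (shear rupture): R_n/Ω = (1/2.0) × 0.6 × 510 × 22 × 560 × 10⁻³ = 1885 kN.
Governing: weld metal.

R_n/Ω ≈ 684 kN (weld metal governs)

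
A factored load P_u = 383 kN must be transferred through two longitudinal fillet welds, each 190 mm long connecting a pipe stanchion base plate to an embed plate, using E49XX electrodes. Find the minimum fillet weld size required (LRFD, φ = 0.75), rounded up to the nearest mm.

w = 7 mm

E49XX → F_EXX = 490 MPa.
Total weld length L = 380 mm.
Required throat t_e = P_u / (φ × 0.6 F_EXX × L) = 383 / (0.75 × 0.6 × 490 × 380 × 10⁻³) = 4.571 mm.
Required leg w = t_e / 0.707 = 6.465 mm → use 7 mm.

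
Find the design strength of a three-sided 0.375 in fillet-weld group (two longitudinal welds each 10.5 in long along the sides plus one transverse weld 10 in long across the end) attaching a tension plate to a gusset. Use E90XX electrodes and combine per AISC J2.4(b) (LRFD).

φR_n ≈ 353 kip

E90XX → F_EXX = 90 ksi.
t_e = 0.707 × 0.375 = 0.2651 in.
R_nwl = 0.6 × 90 × 0.2651 × 21 = 300.7 kip (longitudinal, 2 welds).
R_nwt = 0.6 × 90 × 0.2651 × 10 = 143.2 kip (transverse, base value).
(i) R_nwl + R_nwt = 443.8 kip; (ii) 0.85 R_nwl + 1.5 R_nwt = 470.3 kip.
R_n = max = 470.3 kip [governs: (ii)]; φR_n = 352.7 kip.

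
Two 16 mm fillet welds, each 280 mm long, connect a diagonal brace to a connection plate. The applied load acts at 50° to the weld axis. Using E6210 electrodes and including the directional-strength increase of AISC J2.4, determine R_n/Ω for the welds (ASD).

E62XX → F_EXX = 620 MPa.
t_e = 0.707 × 16 = 11.31 mm; A_we = 11.31 × 560 = 6335 mm².
Directional factor: 1.0 + 0.5 sin^1.5(50°) = 1.335.
F_nw = 0.6 × 620 × 1.335 = 496.7 MPa.
R_n/Ω = (496.7 × 6335) / 2.0 × 10⁻³ = 1573 kN.

R_n/Ω ≈ 1570 kN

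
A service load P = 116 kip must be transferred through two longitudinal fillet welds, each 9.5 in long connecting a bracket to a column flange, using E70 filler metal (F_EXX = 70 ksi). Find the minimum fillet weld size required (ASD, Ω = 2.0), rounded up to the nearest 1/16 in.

Total weld length L = 19 in.
Required throat t_e = P × Ω / (0.6 F_EXX × L) = 116 × 2.0 / (0.6 × 70 × 19) = 0.2907 in.
Required leg w = t_e / 0.707 = 0.4112 in → use 7/16 in.

w = 7/16 in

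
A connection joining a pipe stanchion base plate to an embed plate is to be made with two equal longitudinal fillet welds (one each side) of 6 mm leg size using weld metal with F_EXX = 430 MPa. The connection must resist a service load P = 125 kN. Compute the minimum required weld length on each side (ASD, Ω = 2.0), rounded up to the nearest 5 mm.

L = 115 mm on each side

Throat t_e = 0.707 × 6 = 4.242 mm.
r_n/Ω = (0.6 × 430 × 4.242) / 2.0 = 547.2 N/mm = 0.5472 kN/mm.
L_req = P / (r_n/Ω) = 125 / 0.5472 = 228.4 mm total.
Per side: 228.4 / 2 = 114.2 mm.
Round up → use L = 115 mm on each side.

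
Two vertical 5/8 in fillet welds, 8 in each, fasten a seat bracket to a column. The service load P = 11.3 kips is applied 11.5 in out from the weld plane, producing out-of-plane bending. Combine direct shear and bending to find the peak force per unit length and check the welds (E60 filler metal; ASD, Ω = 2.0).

E60XX → F_EXX = 60 ksi.
L_w = 2 × 8 = 16 in; section modulus (unit throat) S = 2 × L²/6 = 21.33 in².
Direct shear f_v = P/L_w = 11.3/16 = 0.7063 kip/in.
Moment M = P × e = 11.3 × 11.5 = 129.95 kip·in; bending f_b = M/S = 6.091 kip/in.
f_max = √(f_v² + f_b²) = √(0.7063² + 6.091²) = 6.132 kip/in.
r_n/Ω = (1/2.0) × 0.6 × 60 × (0.707 × 0.625) = 7.954 kip/in → adequate.

f_max ≈ 6.13 kip/in; adequate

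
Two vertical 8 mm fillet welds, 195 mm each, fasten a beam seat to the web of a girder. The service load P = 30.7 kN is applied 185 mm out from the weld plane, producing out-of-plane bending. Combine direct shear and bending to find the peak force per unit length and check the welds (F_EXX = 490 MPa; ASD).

f_max ≈ 455 N/mm; adequate

L_w = 2 × 195 = 390 mm; section modulus (unit throat) S = 2 × L²/6 = 12680 mm².
Direct shear f_v = P/L_w = 30.7×10³/390 = 78.72 N/mm.
Moment M = P × e = 30.7×10³ × 185 = 5679500 N·mm; bending f_b = M/S = 448.1 N/mm.
f_max = √(f_v² + f_b²) = √(78.72² + 448.1²) = 454.9 N/mm.
r_n/Ω = (1/2.0) × 0.6 × 490 × (0.707 × 8) = 831.4 N/mm → adequate.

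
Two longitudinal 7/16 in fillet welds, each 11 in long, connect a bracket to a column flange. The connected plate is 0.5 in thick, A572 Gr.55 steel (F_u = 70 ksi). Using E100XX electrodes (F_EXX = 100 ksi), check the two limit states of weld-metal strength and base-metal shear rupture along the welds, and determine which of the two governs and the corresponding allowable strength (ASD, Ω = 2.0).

R_n/Ω ≈ 204 kip (weld metal governs)

t_e = 0.707 × 0.4375 = 0.3093 in; L = 22 in.
Weld metal: R_n/Ω = (1/2.0) × 0.6 × 100 × 0.3093 × 22 = 204.1 kip.
Base metal (shear rupture): R_n/Ω = (1/2.0) × 0.6 × 70 × 0.5 × 22 = 231 kip.
Governing: weld metal.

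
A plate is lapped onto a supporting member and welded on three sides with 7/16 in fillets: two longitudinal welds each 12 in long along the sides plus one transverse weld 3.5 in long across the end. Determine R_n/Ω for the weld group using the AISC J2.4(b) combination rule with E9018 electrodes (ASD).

R_n/Ω ≈ 230 kips

E90XX → F_EXX = 90 ksi.
t_e = 0.707 × 0.4375 = 0.3093 in.
R_nwl = 0.6 × 90 × 0.3093 × 24 = 400.9 kips (longitudinal, 2 welds).
R_nwt = 0.6 × 90 × 0.3093 × 3.5 = 58.46 kips (transverse, base value).
(i) R_nwl + R_nwt = 459.3 kips; (ii) 0.85 R_nwl + 1.5 R_nwt = 428.4 kips.
R_n = max = 459.3 kips [governs: (i)]; R_n/Ω = 229.7 kips.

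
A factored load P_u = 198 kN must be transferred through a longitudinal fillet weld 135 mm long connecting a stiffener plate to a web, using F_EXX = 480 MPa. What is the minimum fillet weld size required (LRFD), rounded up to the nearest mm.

w = 10 mm

Total weld length L = 135 mm.
Required throat t_e = P_u / (φ × 0.6 F_EXX × L) = 198 / (0.75 × 0.6 × 480 × 135 × 10⁻³) = 6.79 mm.
Required leg w = t_e / 0.707 = 9.604 mm → use 10 mm.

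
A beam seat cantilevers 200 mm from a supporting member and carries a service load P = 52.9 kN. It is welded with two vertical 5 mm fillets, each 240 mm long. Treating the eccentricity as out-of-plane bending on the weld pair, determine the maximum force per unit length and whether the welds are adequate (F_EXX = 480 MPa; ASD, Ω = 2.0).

L_w = 2 × 240 = 480 mm; section modulus (unit throat) S = 2 × L²/6 = 19200 mm².
Direct shear f_v = P/L_w = 52.9×10³/480 = 110.2 N/mm.
Moment M = P × e = 52.9×10³ × 200 = 10580000 N·mm; bending f_b = M/S = 551 N/mm.
f_max = √(f_v² + f_b²) = √(110.2² + 551²) = 562 N/mm.
r_n/Ω = (1/2.0) × 0.6 × 480 × (0.707 × 5) = 509 N/mm → NOT adequate.

f_max ≈ 562 N/mm; NOT adequate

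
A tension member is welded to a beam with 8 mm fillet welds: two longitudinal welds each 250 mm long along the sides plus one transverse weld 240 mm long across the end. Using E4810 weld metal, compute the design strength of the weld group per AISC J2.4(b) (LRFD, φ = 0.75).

E48XX → F_EXX = 480 MPa.
t_e = 0.707 × 8 = 5.656 mm.
R_nwl = 0.6 × 480 × 5.656 × 500 × 10⁻³ = 814.5 kN (longitudinal, 2 welds).
R_nwt = 0.6 × 480 × 5.656 × 240 × 10⁻³ = 390.9 kN (transverse, base value).
(i) R_nwl + R_nwt = 1205 kN; (ii) 0.85 R_nwl + 1.5 R_nwt = 1279 kN.
R_n = max = 1279 kN [governs: (ii)]; φR_n = 959 kN.

φR_n ≈ 959 kN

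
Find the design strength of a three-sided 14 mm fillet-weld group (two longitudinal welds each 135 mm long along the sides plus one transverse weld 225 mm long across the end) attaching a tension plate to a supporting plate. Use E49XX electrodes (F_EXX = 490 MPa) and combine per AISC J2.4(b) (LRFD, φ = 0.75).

t_e = 0.707 × 14 = 9.898 mm.
R_nwl = 0.6 × 490 × 9.898 × 270 × 10⁻³ = 785.7 kN (longitudinal, 2 welds).
R_nwt = 0.6 × 490 × 9.898 × 225 × 10⁻³ = 654.8 kN (transverse, base value).
(i) R_nwl + R_nwt = 1440 kN; (ii) 0.85 R_nwl + 1.5 R_nwt = 1650 kN.
R_n = max = 1650 kN [governs: (ii)]; φR_n = 1237 kN.

φR_n ≈ 1240 kN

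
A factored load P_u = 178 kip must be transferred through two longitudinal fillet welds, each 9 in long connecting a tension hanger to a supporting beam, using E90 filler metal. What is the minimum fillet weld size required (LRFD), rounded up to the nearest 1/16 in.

E90XX → F_EXX = 90 ksi.
Total weld length L = 18 in.
Required throat t_e = P_u / (φ × 0.6 F_EXX × L) = 178 / (0.75 × 0.6 × 90 × 18) = 0.2442 in.
Required leg w = t_e / 0.707 = 0.3454 in → use 3/8 in.

w = 3/8 in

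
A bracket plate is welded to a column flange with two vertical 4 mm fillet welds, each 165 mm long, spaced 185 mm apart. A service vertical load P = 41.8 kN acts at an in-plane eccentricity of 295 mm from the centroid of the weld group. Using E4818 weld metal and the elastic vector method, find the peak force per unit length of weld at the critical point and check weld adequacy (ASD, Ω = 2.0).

E48XX → F_EXX = 480 MPa.
Total weld length L_w = 330 mm. Treat welds as unit-width lines.
Polar moment about centroid: J = 2[d³/12 + d(b/2)²] = 2[165³/12 + 165×92.5²] = 3572000 mm³.
Direct shear f_v = P/L_w = 41.8×10³ / 330 = 126.7 N/mm (vertical).
Torsion M = P·e = 41.8×10³ × 295 = 12331000 N·mm.
Critical point at (x, y) = (92.5, 82.5) from centroid. f_tx = M·y/J = 284.8 N/mm; f_ty = M·x/J = 319.3 N/mm.
Resultant f_max = √[f_tx² + (f_v + f_ty)²] = √[284.8² + (126.7 + 319.3)²] = 529.1 N/mm.
Capacity per unit length: r_n/Ω = (1/2.0) × 0.6 × 480 × (0.707 × 4) = 407.2 N/mm.
529.1 > 407.2 → NOT adequate.

f_max ≈ 529 N/mm; NOT adequate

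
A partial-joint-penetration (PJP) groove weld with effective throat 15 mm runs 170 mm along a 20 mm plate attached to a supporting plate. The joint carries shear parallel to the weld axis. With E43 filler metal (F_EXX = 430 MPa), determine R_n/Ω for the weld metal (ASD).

Effective throat (given) t_e = 15 mm.
A_we = 15 × 170 = 2550 mm².
F_nw = 0.6 F_EXX = 258 MPa.
R_n/Ω = (258 × 2550) / 2.0 × 10⁻³ = 328.9 kN.

R_n/Ω ≈ 329 kN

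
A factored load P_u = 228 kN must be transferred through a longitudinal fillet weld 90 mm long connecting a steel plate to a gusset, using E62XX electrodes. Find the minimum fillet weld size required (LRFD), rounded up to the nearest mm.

E62XX → F_EXX = 620 MPa.
Total weld length L = 90 mm.
Required throat t_e = P_u / (φ × 0.6 F_EXX × L) = 228 / (0.75 × 0.6 × 620 × 90 × 10⁻³) = 9.08 mm.
Required leg w = t_e / 0.707 = 12.84 mm → use 13 mm.

w = 13 mm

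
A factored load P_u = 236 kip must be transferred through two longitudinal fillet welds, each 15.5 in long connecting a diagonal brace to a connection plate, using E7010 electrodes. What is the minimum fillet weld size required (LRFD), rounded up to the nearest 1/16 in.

E70XX → F_EXX = 70 ksi.
Total weld length L = 31 in.
Required throat t_e = P_u / (φ × 0.6 F_EXX × L) = 236 / (0.75 × 0.6 × 70 × 31) = 0.2417 in.
Required leg w = t_e / 0.707 = 0.3418 in → use 3/8 in.

w = 3/8 in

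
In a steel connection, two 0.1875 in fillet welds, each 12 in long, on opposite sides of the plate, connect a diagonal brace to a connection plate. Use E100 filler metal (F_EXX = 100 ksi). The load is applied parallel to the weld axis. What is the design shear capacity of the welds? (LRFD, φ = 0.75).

Effective throat t_e = 0.707 × 0.1875 = 0.1326 in.
Total length L = 24 in; A_we = 0.1326 × 24 = 3.181 in².
F_nw = 0.6 F_EXX = 0.6 × 100 = 60 ksi.
φR_n = 0.75 × 60 × 3.181 = 143.2 kips.

φR_n ≈ 143 kips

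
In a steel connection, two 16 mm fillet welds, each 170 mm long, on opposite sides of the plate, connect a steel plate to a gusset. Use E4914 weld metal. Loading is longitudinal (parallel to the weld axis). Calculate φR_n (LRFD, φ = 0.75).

φR_n ≈ 848 kN

E49XX → F_EXX = 490 MPa.
Effective throat t_e = 0.707 × 16 = 11.31 mm.
Total length L = 340 mm; A_we = 11.31 × 340 = 3846 mm².
F_nw = 0.6 F_EXX = 0.6 × 490 = 294 MPa.
φR_n = 0.75 × 294 × 3846 × 10⁻³ = 848.1 kN.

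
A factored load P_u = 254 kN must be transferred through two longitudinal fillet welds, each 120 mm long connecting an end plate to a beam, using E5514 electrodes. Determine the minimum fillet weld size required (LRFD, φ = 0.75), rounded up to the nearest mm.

w = 7 mm

E55XX → F_EXX = 550 MPa.
Total weld length L = 240 mm.
Required throat t_e = P_u / (φ × 0.6 F_EXX × L) = 254 / (0.75 × 0.6 × 550 × 240 × 10⁻³) = 4.276 mm.
Required leg w = t_e / 0.707 = 6.048 mm → use 7 mm.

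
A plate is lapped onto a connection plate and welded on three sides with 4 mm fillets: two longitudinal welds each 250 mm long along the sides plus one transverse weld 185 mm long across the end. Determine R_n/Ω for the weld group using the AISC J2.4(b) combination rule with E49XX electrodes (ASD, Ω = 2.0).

E49XX → F_EXX = 490 MPa.
t_e = 0.707 × 4 = 2.828 mm.
R_nwl = 0.6 × 490 × 2.828 × 500 × 10⁻³ = 415.7 kN (longitudinal, 2 welds).
R_nwt = 0.6 × 490 × 2.828 × 185 × 10⁻³ = 153.8 kN (transverse, base value).
(i) R_nwl + R_nwt = 569.5 kN; (ii) 0.85 R_nwl + 1.5 R_nwt = 584.1 kN.
R_n = max = 584.1 kN [governs: (ii)]; R_n/Ω = 292 kN.

R_n/Ω ≈ 292 kN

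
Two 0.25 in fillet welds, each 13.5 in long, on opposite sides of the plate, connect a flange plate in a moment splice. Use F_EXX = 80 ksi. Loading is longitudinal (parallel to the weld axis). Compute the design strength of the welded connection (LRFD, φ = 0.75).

Effective throat t_e = 0.707 × 0.25 = 0.1767 in.
Total length L = 27 in; A_we = 0.1767 × 27 = 4.772 in².
F_nw = 0.6 F_EXX = 0.6 × 80 = 48 ksi.
φR_n = 0.75 × 48 × 4.772 = 171.8 kips.

φR_n ≈ 172 kips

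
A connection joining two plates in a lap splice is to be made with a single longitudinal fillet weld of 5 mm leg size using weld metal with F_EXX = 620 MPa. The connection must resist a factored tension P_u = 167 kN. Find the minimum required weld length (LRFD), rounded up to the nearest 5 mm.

Throat t_e = 0.707 × 5 = 3.535 mm.
φr_n = 0.75 × 0.6 × 620 × 3.535 × 10⁻³ = 0.9863 kN/mm.
L_req = P_u / φr_n = 167 / 0.9863 = 169.3 mm total.
Round up → use L = 170 mm.

L = 170 mm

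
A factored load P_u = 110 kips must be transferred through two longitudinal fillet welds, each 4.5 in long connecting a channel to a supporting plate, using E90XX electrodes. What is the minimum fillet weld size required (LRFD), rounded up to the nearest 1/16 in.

w = 7/16 in

E90XX → F_EXX = 90 ksi.
Total weld length L = 9 in.
Required throat t_e = P_u / (φ × 0.6 F_EXX × L) = 110 / (0.75 × 0.6 × 90 × 9) = 0.3018 in.
Required leg w = t_e / 0.707 = 0.4269 in → use 7/16 in.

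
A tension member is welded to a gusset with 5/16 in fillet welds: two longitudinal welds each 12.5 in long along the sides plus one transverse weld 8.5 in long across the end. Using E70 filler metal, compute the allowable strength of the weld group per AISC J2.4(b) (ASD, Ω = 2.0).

E70XX → F_EXX = 70 ksi.
t_e = 0.707 × 0.3125 = 0.2209 in.
R_nwl = 0.6 × 70 × 0.2209 × 25 = 232 kips (longitudinal, 2 welds).
R_nwt = 0.6 × 70 × 0.2209 × 8.5 = 78.87 kips (transverse, base value).
(i) R_nwl + R_nwt = 310.9 kips; (ii) 0.85 R_nwl + 1.5 R_nwt = 315.5 kips.
R_n = max = 315.5 kips [governs: (ii)]; R_n/Ω = 157.7 kips.

R_n/Ω ≈ 158 kips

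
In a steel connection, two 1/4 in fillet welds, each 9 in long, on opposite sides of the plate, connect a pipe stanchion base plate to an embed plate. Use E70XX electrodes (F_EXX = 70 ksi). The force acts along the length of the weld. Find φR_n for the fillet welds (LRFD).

Effective throat t_e = 0.707 × 0.25 = 0.1767 in.
Total length L = 18 in; A_we = 0.1767 × 18 = 3.181 in².
F_nw = 0.6 F_EXX = 0.6 × 70 = 42 ksi.
φR_n = 0.75 × 42 × 3.181 = 100.2 kip.

φR_n ≈ 100 kip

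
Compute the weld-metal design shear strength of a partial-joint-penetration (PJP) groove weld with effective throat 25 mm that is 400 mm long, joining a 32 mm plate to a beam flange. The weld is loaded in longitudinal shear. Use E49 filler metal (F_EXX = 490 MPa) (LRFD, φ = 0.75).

φR_n ≈ 2200 kN

Effective throat (given) t_e = 25 mm.
A_we = 25 × 400 = 10000 mm².
F_nw = 0.6 F_EXX = 294 MPa.
φR_n = 0.75 × 294 × 10000 × 10⁻³ = 2205 kN.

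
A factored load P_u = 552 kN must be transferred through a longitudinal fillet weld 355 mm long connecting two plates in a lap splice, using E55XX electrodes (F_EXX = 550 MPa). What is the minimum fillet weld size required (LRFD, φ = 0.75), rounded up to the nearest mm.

w = 9 mm

Total weld length L = 355 mm.
Required throat t_e = P_u / (φ × 0.6 F_EXX × L) = 552 / (0.75 × 0.6 × 550 × 355 × 10⁻³) = 6.283 mm.
Required leg w = t_e / 0.707 = 8.886 mm → use 9 mm.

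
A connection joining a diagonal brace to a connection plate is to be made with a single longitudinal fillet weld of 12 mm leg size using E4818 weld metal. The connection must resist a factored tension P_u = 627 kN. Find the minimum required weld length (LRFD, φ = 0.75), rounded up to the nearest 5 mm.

L = 345 mm

E48XX → F_EXX = 480 MPa.
Throat t_e = 0.707 × 12 = 8.484 mm.
φr_n = 0.75 × 0.6 × 480 × 8.484 × 10⁻³ = 1.833 kN/mm.
L_req = P_u / φr_n = 627 / 1.833 = 342.1 mm total.
Round up → use L = 345 mm.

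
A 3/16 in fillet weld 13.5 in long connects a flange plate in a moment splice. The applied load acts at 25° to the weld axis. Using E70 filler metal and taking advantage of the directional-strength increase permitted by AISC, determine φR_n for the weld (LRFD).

E70XX → F_EXX = 70 ksi.
t_e = 0.707 × 0.1875 = 0.1326 in; A_we = 0.1326 × 13.5 = 1.79 in².
Directional factor: 1.0 + 0.5 sin^1.5(25°) = 1.137.
F_nw = 0.6 × 70 × 1.137 = 47.77 ksi.
φR_n = 0.75 × 47.77 × 1.79 = 64.12 kip.

φR_n ≈ 64.1 kip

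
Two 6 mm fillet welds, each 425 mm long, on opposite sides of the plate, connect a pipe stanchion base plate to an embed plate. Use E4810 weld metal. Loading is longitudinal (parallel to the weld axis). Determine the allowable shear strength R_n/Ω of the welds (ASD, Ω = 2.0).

R_n/Ω ≈ 519 kN

E48XX → F_EXX = 480 MPa.
Effective throat t_e = 0.707 × 6 = 4.242 mm.
Total length L = 850 mm; A_we = 4.242 × 850 = 3606 mm².
F_nw = 0.6 F_EXX = 0.6 × 480 = 288 MPa.
R_n = 288 × 3606 × 10⁻³ = 1038 kN; R_n/Ω = 1038/2.0 = 519.2 kN.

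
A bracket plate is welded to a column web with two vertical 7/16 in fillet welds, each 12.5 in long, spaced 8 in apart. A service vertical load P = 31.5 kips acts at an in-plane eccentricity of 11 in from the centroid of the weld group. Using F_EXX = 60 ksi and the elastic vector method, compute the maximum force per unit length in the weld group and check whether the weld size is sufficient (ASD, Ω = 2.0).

f_max ≈ 4.35 kip/in; adequate

Total weld length L_w = 25 in. Treat welds as unit-width lines.
Polar moment about centroid: J = 2[d³/12 + d(b/2)²] = 2[12.5³/12 + 12.5×4²] = 725.5 in³.
Direct shear f_v = P/L_w = 31.5 / 25 = 1.26 kip/in (vertical).
Torsion M = P·e = 31.5 × 11 = 346.5 kip·in.
Critical point at (x, y) = (4, 6.25) from centroid. f_tx = M·y/J = 2.985 kip/in; f_ty = M·x/J = 1.91 kip/in.
Resultant f_max = √[f_tx² + (f_v + f_ty)²] = √[2.985² + (1.26 + 1.91)²] = 4.354 kip/in.
Capacity per unit length: r_n/Ω = (1/2.0) × 0.6 × 60 × (0.707 × 0.4375) = 5.568 kip/in.
4.354 ≤ 5.568 → adequate.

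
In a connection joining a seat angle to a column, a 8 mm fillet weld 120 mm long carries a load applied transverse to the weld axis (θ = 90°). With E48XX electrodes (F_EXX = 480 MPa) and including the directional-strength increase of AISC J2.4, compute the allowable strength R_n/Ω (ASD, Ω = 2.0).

R_n/Ω ≈ 147 kN

t_e = 0.707 × 8 = 5.656 mm; A_we = 5.656 × 120 = 678.7 mm².
Directional factor: 1.0 + 0.5 sin^1.5(90°) = 1.5.
F_nw = 0.6 × 480 × 1.5 = 432 MPa.
R_n/Ω = (432 × 678.7) / 2.0 × 10⁻³ = 146.6 kN.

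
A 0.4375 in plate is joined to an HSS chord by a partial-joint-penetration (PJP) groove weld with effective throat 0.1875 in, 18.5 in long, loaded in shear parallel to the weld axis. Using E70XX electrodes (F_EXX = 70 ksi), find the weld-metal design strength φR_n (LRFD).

Effective throat (given) t_e = 0.1875 in.
A_we = 0.1875 × 18.5 = 3.469 in².
F_nw = 0.6 F_EXX = 42 ksi.
φR_n = 0.75 × 42 × 3.469 = 109.3 kip.

φR_n ≈ 109 kip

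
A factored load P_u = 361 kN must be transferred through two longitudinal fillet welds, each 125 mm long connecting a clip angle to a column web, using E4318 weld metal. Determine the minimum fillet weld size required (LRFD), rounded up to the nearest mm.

w = 11 mm

E43XX → F_EXX = 430 MPa.
Total weld length L = 250 mm.
Required throat t_e = P_u / (φ × 0.6 F_EXX × L) = 361 / (0.75 × 0.6 × 430 × 250 × 10⁻³) = 7.463 mm.
Required leg w = t_e / 0.707 = 10.56 mm → use 11 mm.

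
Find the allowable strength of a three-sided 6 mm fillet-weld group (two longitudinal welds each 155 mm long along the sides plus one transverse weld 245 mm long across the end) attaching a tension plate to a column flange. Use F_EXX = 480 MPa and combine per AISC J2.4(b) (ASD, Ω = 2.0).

R_n/Ω ≈ 385 kN

t_e = 0.707 × 6 = 4.242 mm.
R_nwl = 0.6 × 480 × 4.242 × 310 × 10⁻³ = 378.7 kN (longitudinal, 2 welds).
R_nwt = 0.6 × 480 × 4.242 × 245 × 10⁻³ = 299.3 kN (transverse, base value).
(i) R_nwl + R_nwt = 678 kN; (ii) 0.85 R_nwl + 1.5 R_nwt = 770.9 kN.
R_n = max = 770.9 kN [governs: (ii)]; R_n/Ω = 385.4 kN.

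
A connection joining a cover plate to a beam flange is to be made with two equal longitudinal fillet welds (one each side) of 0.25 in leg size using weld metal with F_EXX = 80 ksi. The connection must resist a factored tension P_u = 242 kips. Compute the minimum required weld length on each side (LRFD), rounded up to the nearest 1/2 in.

L = 19.5 in on each side

Throat t_e = 0.707 × 0.25 = 0.1767 in.
φr_n = 0.75 × 0.6 × 80 × 0.1767 = 6.363 kips/in.
L_req = P_u / φr_n = 242 / 6.363 = 38.03 in total.
Per side: 38.03 / 2 = 19.02 in.
Round up → use L = 19.5 in on each side.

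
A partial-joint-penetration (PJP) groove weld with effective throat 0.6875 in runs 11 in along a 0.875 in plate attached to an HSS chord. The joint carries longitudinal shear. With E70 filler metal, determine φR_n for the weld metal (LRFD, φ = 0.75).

φR_n ≈ 238 kip

E70XX → F_EXX = 70 ksi.
Effective throat (given) t_e = 0.6875 in.
A_we = 0.6875 × 11 = 7.562 in².
F_nw = 0.6 F_EXX = 42 ksi.
φR_n = 0.75 × 42 × 7.562 = 238.2 kip.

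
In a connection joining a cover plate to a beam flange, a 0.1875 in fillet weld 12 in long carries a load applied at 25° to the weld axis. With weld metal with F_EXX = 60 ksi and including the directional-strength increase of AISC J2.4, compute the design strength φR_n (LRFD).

φR_n ≈ 48.9 kip

t_e = 0.707 × 0.1875 = 0.1326 in; A_we = 0.1326 × 12 = 1.591 in².
Directional factor: 1.0 + 0.5 sin^1.5(25°) = 1.137.
F_nw = 0.6 × 60 × 1.137 = 40.95 ksi.
φR_n = 0.75 × 40.95 × 1.591 = 48.85 kip.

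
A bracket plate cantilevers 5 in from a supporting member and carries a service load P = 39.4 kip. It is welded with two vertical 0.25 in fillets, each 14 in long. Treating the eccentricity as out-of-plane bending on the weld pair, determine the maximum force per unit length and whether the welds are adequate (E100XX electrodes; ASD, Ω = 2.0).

f_max ≈ 3.33 kip/in; adequate

E100XX → F_EXX = 100 ksi.
L_w = 2 × 14 = 28 in; section modulus (unit throat) S = 2 × L²/6 = 65.33 in².
Direct shear f_v = P/L_w = 39.4/28 = 1.407 kip/in.
Moment M = P × e = 39.4 × 5 = 197 kip·in; bending f_b = M/S = 3.015 kip/in.
f_max = √(f_v² + f_b²) = √(1.407² + 3.015²) = 3.327 kip/in.
r_n/Ω = (1/2.0) × 0.6 × 100 × (0.707 × 0.25) = 5.302 kip/in → adequate.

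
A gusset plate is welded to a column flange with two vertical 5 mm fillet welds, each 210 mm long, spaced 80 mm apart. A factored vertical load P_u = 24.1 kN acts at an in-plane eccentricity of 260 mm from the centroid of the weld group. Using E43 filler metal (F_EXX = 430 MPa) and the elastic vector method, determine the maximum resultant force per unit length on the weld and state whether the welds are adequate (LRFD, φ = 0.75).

f_max ≈ 342 N/mm; adequate

Total weld length L_w = 420 mm. Treat welds as unit-width lines.
Polar moment about centroid: J = 2[d³/12 + d(b/2)²] = 2[210³/12 + 210×40²] = 2216000 mm³.
Direct shear f_v = P/L_w = 24.1×10³ / 420 = 57.38 N/mm (vertical).
Torsion M = P·e = 24.1×10³ × 260 = 6266000 N·mm.
Critical point at (x, y) = (40, 105) from centroid. f_tx = M·y/J = 297 N/mm; f_ty = M·x/J = 113.1 N/mm.
Resultant f_max = √[f_tx² + (f_v + f_ty)²] = √[297² + (57.38 + 113.1)²] = 342.4 N/mm.
Capacity per unit length: φr_n = 0.75 × 0.6 × 430 × (0.707 × 5) = 684 N/mm.
342.4 ≤ 684 → adequate.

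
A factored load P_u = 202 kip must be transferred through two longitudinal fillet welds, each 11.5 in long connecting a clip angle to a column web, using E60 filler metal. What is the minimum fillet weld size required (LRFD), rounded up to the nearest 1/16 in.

w = 1/2 in

E60XX → F_EXX = 60 ksi.
Total weld length L = 23 in.
Required throat t_e = P_u / (φ × 0.6 F_EXX × L) = 202 / (0.75 × 0.6 × 60 × 23) = 0.3253 in.
Required leg w = t_e / 0.707 = 0.4601 in → use 1/2 in.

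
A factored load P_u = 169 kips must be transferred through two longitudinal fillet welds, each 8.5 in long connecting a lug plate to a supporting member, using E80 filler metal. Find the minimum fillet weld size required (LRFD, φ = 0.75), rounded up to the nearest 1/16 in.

E80XX → F_EXX = 80 ksi.
Total weld length L = 17 in.
Required throat t_e = P_u / (φ × 0.6 F_EXX × L) = 169 / (0.75 × 0.6 × 80 × 17) = 0.2761 in.
Required leg w = t_e / 0.707 = 0.3906 in → use 7/16 in.

w = 7/16 in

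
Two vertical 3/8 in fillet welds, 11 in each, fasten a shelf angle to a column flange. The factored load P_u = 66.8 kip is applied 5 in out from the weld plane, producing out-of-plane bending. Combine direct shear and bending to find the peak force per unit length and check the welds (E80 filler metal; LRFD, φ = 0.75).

f_max ≈ 8.82 kip/in; adequate

E80XX → F_EXX = 80 ksi.
L_w = 2 × 11 = 22 in; section modulus (unit throat) S = 2 × L²/6 = 40.33 in².
Direct shear f_v = P/L_w = 66.8/22 = 3.036 kip/in.
Moment M = P × e = 66.8 × 5 = 334 kip·in; bending f_b = M/S = 8.281 kip/in.
f_max = √(f_v² + f_b²) = √(3.036² + 8.281²) = 8.82 kip/in.
φr_n = 0.75 × 0.6 × 80 × (0.707 × 0.375) = 9.544 kip/in → adequate.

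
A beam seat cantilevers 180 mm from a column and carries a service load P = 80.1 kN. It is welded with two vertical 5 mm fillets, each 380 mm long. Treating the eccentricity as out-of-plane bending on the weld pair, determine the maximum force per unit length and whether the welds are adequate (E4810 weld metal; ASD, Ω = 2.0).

f_max ≈ 318 N/mm; adequate

E48XX → F_EXX = 480 MPa.
L_w = 2 × 380 = 760 mm; section modulus (unit throat) S = 2 × L²/6 = 48130 mm².
Direct shear f_v = P/L_w = 80.1×10³/760 = 105.4 N/mm.
Moment M = P × e = 80.1×10³ × 180 = 14418000 N·mm; bending f_b = M/S = 299.5 N/mm.
f_max = √(f_v² + f_b²) = √(105.4² + 299.5²) = 317.5 N/mm.
r_n/Ω = (1/2.0) × 0.6 × 480 × (0.707 × 5) = 509 N/mm → adequate.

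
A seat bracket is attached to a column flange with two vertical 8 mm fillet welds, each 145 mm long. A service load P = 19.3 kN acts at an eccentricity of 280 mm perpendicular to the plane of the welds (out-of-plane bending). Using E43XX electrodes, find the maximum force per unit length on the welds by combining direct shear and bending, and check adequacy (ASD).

E43XX → F_EXX = 430 MPa.
L_w = 2 × 145 = 290 mm; section modulus (unit throat) S = 2 × L²/6 = 7008 mm².
Direct shear f_v = P/L_w = 19.3×10³/290 = 66.55 N/mm.
Moment M = P × e = 19.3×10³ × 280 = 5404000 N·mm; bending f_b = M/S = 771.1 N/mm.
f_max = √(f_v² + f_b²) = √(66.55² + 771.1²) = 773.9 N/mm.
r_n/Ω = (1/2.0) × 0.6 × 430 × (0.707 × 8) = 729.6 N/mm → NOT adequate.

f_max ≈ 774 N/mm; NOT adequate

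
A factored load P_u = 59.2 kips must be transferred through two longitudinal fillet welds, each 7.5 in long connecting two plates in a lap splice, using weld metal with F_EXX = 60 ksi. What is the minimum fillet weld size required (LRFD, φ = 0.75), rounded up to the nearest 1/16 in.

w = 1/4 in

Total weld length L = 15 in.
Required throat t_e = P_u / (φ × 0.6 F_EXX × L) = 59.2 / (0.75 × 0.6 × 60 × 15) = 0.1462 in.
Required leg w = t_e / 0.707 = 0.2068 in → use 1/4 in.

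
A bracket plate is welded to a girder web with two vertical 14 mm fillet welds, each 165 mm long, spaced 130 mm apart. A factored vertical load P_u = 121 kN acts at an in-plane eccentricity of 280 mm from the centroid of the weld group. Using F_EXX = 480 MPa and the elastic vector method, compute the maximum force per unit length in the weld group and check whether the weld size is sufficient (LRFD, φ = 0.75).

Total weld length L_w = 330 mm. Treat welds as unit-width lines.
Polar moment about centroid: J = 2[d³/12 + d(b/2)²] = 2[165³/12 + 165×65²] = 2143000 mm³.
Direct shear f_v = P/L_w = 121×10³ / 330 = 366.7 N/mm (vertical).
Torsion M = P·e = 121×10³ × 280 = 33880000 N·mm.
Critical point at (x, y) = (65, 82.5) from centroid. f_tx = M·y/J = 1304 N/mm; f_ty = M·x/J = 1028 N/mm.
Resultant f_max = √[f_tx² + (f_v + f_ty)²] = √[1304² + (366.7 + 1028)²] = 1909 N/mm.
Capacity per unit length: φr_n = 0.75 × 0.6 × 480 × (0.707 × 14) = 2138 N/mm.
1909 ≤ 2138 → adequate.

f_max ≈ 1910 N/mm; adequate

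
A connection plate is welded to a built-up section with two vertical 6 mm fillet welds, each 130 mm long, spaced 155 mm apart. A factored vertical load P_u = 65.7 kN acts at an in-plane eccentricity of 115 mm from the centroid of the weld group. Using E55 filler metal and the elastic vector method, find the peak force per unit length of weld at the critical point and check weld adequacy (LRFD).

f_max ≈ 612 N/mm; adequate

E55XX → F_EXX = 550 MPa.
Total weld length L_w = 260 mm. Treat welds as unit-width lines.
Polar moment about centroid: J = 2[d³/12 + d(b/2)²] = 2[130³/12 + 130×77.5²] = 1928000 mm³.
Direct shear f_v = P/L_w = 65.7×10³ / 260 = 252.7 N/mm (vertical).
Torsion M = P·e = 65.7×10³ × 115 = 7555500 N·mm.
Critical point at (x, y) = (77.5, 65) from centroid. f_tx = M·y/J = 254.8 N/mm; f_ty = M·x/J = 303.7 N/mm.
Resultant f_max = √[f_tx² + (f_v + f_ty)²] = √[254.8² + (252.7 + 303.7)²] = 612 N/mm.
Capacity per unit length: φr_n = 0.75 × 0.6 × 550 × (0.707 × 6) = 1050 N/mm.
612 ≤ 1050 → adequate.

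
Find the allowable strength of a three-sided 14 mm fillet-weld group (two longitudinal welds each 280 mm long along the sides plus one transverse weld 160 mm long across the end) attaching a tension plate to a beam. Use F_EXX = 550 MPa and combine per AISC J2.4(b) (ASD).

R_n/Ω ≈ 1180 kN

t_e = 0.707 × 14 = 9.898 mm.
R_nwl = 0.6 × 550 × 9.898 × 560 × 10⁻³ = 1829 kN (longitudinal, 2 welds).
R_nwt = 0.6 × 550 × 9.898 × 160 × 10⁻³ = 522.6 kN (transverse, base value).
(i) R_nwl + R_nwt = 2352 kN; (ii) 0.85 R_nwl + 1.5 R_nwt = 2339 kN.
R_n = max = 2352 kN [governs: (i)]; R_n/Ω = 1176 kN.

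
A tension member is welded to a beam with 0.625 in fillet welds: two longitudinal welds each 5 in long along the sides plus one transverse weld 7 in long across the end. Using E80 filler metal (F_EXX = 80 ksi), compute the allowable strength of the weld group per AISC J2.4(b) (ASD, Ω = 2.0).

R_n/Ω ≈ 201 kips

t_e = 0.707 × 0.625 = 0.4419 in.
R_nwl = 0.6 × 80 × 0.4419 × 10 = 212.1 kips (longitudinal, 2 welds).
R_nwt = 0.6 × 80 × 0.4419 × 7 = 148.5 kips (transverse, base value).
(i) R_nwl + R_nwt = 360.6 kips; (ii) 0.85 R_nwl + 1.5 R_nwt = 403 kips.
R_n = max = 403 kips [governs: (ii)]; R_n/Ω = 201.5 kips.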